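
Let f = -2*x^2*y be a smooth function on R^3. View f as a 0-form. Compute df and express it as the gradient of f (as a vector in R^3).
df = (-4*x*y) dx + (-2*x^2) dy + (0) dz; grad f = (-4*x*y, -2*x^2, 0)

For a 0-form f, d f = (∂f/∂x) dx + (∂f/∂y) dy + (∂f/∂z) dz. The components of the vector representation are exactly the entries of grad f in Cartesian coordinates:
  ∂f/∂x = -4*x*y
  ∂f/∂y = -2*x^2
  ∂f/∂z = 0.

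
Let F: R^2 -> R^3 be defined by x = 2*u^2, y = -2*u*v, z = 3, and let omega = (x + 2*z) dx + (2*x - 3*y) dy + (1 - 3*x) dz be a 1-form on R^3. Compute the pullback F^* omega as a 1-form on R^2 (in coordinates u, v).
F^* omega = (4*u*(2*u^2 - 2*u*v - 3*v^2 + 6)) du + (u^2*(-8*u - 12*v)) dv

Using F^*(f dg) = (f ∘ F) d(g ∘ F), substitute each coordinate x_i by F_i(u, v) in f_i, and replace dx_i by d F_i = (∂F_i/∂u) du + (∂F_i/∂v) dv.
  For the x component: f_1(F) = 2*u^2 + 6; d F_1 = (4*u) du + (0) dv
  For the y component: f_2(F) = 2*u*(2*u + 3*v); d F_2 = (-2*v) du + (-2*u) dv
  For the z component: f_3(F) = 1 - 6*u^2; d F_3 = (0) du + (0) dv
Combining and collecting du, dv coefficients:
  coeff of du: 4*u*(2*u^2 - 2*u*v - 3*v^2 + 6)
  coeff of dv: u^2*(-8*u - 12*v)
F^* omega = (4*u*(2*u^2 - 2*u*v - 3*v^2 + 6)) du + (u^2*(-8*u - 12*v)) dv.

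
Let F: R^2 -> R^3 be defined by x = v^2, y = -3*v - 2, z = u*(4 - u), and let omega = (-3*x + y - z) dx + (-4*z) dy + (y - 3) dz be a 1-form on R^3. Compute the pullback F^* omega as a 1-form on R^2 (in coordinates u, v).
F^* omega = (6*u*v + 10*u - 12*v - 20) du + (2*u^2*v - 12*u^2 - 8*u*v + 48*u - 6*v^3 - 6*v^2 - 4*v) dv

Using F^*(f dg) = (f ∘ F) d(g ∘ F), substitute each coordinate x_i by F_i(u, v) in f_i, and replace dx_i by d F_i = (∂F_i/∂u) du + (∂F_i/∂v) dv.
  For the x component: f_1(F) = u^2 - 4*u - 3*v^2 - 3*v - 2; d F_1 = (0) du + (2*v) dv
  For the y component: f_2(F) = 4*u*(u - 4); d F_2 = (0) du + (-3) dv
  For the z component: f_3(F) = -3*v - 5; d F_3 = (4 - 2*u) du + (0) dv
Combining and collecting du, dv coefficients:
  coeff of du: 6*u*v + 10*u - 12*v - 20
  coeff of dv: 2*u^2*v - 12*u^2 - 8*u*v + 48*u - 6*v^3 - 6*v^2 - 4*v
F^* omega = (6*u*v + 10*u - 12*v - 20) du + (2*u^2*v - 12*u^2 - 8*u*v + 48*u - 6*v^3 - 6*v^2 - 4*v) dv.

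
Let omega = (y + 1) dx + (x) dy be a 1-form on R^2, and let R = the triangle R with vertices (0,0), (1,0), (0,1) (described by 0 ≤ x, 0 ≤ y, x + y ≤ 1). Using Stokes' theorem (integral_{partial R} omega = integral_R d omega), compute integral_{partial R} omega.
integral_(partial R) omega = 0

Stokes: integral_partial_R omega = integral_R d omega with d omega = (∂Q/∂x - ∂P/∂y) dx ∧ dy.
  ∂Q/∂x = 1
  ∂P/∂y = 1
  integrand = ∂Q/∂x - ∂P/∂y = 0.
Integrating over R: integral_0^1 integral_0^{1-x} (0) dy dx = 0.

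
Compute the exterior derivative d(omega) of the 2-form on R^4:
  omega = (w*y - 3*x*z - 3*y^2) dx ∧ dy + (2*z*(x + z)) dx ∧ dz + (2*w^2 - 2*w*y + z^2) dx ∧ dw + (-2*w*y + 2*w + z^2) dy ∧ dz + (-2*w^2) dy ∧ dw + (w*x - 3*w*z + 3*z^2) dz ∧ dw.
d(omega) = (-3*x) dx ∧ dy ∧ dz + (2*w + y) dx ∧ dy ∧ dw + (w - 2*z) dx ∧ dz ∧ dw + (2 - 2*y) dy ∧ dz ∧ dw

For a 2-form omega = sum_{i<j} g_{ij} dx_i ∧ dx_j, the exterior derivative is
  d(omega) = sum_{i<j} d(g_{ij}) ∧ dx_i ∧ dx_j = sum_{i<j, k} (∂g_{ij}/∂x_k) dx_k ∧ dx_i ∧ dx_j.
Expand each term, using dx_k ∧ dx_i ∧ dx_j = sgn(permutation) dx_{(a)} ∧ dx_{(b)} ∧ dx_{(c)} with (a < b < c) sorted:
  d(w*y - 3*x*z - 3*y^2) includes (∂/∂z)(w*y - 3*x*z - 3*y^2) dz = (-3*x) dz, which multiplied by dx ∧ dy gives (-3*x) dx ∧ dy ∧ dz
  d(w*y - 3*x*z - 3*y^2) includes (∂/∂w)(w*y - 3*x*z - 3*y^2) dw = (y) dw, which multiplied by dx ∧ dy gives (y) dx ∧ dy ∧ dw
  d(2*w^2 - 2*w*y + z^2) includes (∂/∂y)(2*w^2 - 2*w*y + z^2) dy = (-2*w) dy, which multiplied by dx ∧ dw gives (2*w) dx ∧ dy ∧ dw
  d(2*w^2 - 2*w*y + z^2) includes (∂/∂z)(2*w^2 - 2*w*y + z^2) dz = (2*z) dz, which multiplied by dx ∧ dw gives (-2*z) dx ∧ dz ∧ dw
  d(-2*w*y + 2*w + z^2) includes (∂/∂w)(-2*w*y + 2*w + z^2) dw = (2 - 2*y) dw, which multiplied by dy ∧ dz gives (2 - 2*y) dy ∧ dz ∧ dw
  d(w*x - 3*w*z + 3*z^2) includes (∂/∂x)(w*x - 3*w*z + 3*z^2) dx = (w) dx, which multiplied by dz ∧ dw gives (w) dx ∧ dz ∧ dw
Collecting like 3-forms: d(omega) = (-3*x) dx ∧ dy ∧ dz + (2*w + y) dx ∧ dy ∧ dw + (w - 2*z) dx ∧ dz ∧ dw + (2 - 2*y) dy ∧ dz ∧ dw.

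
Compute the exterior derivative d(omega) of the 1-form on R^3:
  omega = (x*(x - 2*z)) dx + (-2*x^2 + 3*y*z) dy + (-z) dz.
d(omega) = (-4*x) dx ∧ dy + (2*x) dx ∧ dz + (-3*y) dy ∧ dz

For a 1-form omega = sum_i f_i dx_i, the exterior derivative is
  d(omega) = sum_{i < j} (∂f_j/∂x_i - ∂f_i/∂x_j) dx_i ∧ dx_j.
  coefficient of dx ∧ dy: ∂f_2/∂x - ∂f_1/∂y = ∂(-2*x^2 + 3*y*z)/∂x - ∂(x*(x - 2*z))/∂y = -4*x
  coefficient of dx ∧ dz: ∂f_3/∂x - ∂f_1/∂z = ∂(-z)/∂x - ∂(x*(x - 2*z))/∂z = 2*x
  coefficient of dy ∧ dz: ∂f_3/∂y - ∂f_2/∂z = ∂(-z)/∂y - ∂(-2*x^2 + 3*y*z)/∂z = -3*y
Assembling: d(omega) = (-4*x) dx ∧ dy + (2*x) dx ∧ dz + (-3*y) dy ∧ dz.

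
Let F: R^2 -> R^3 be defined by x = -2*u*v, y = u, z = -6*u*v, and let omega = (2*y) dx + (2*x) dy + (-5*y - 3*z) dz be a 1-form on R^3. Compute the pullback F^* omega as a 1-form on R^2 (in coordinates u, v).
F^* omega = (2*u*v*(11 - 54*v)) du + (u^2*(26 - 108*v)) dv

Using F^*(f dg) = (f ∘ F) d(g ∘ F), substitute each coordinate x_i by F_i(u, v) in f_i, and replace dx_i by d F_i = (∂F_i/∂u) du + (∂F_i/∂v) dv.
  For the x component: f_1(F) = 2*u; d F_1 = (-2*v) du + (-2*u) dv
  For the y component: f_2(F) = -4*u*v; d F_2 = (1) du + (0) dv
  For the z component: f_3(F) = u*(18*v - 5); d F_3 = (-6*v) du + (-6*u) dv
Combining and collecting du, dv coefficients:
  coeff of du: 2*u*v*(11 - 54*v)
  coeff of dv: u^2*(26 - 108*v)
F^* omega = (2*u*v*(11 - 54*v)) du + (u^2*(26 - 108*v)) dv.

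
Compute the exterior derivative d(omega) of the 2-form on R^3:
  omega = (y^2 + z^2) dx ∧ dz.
d(omega) = (-2*y) dx ∧ dy ∧ dz

For a 2-form omega = sum_{i<j} g_{ij} dx_i ∧ dx_j, the exterior derivative is
  d(omega) = sum_{i<j} d(g_{ij}) ∧ dx_i ∧ dx_j = sum_{i<j, k} (∂g_{ij}/∂x_k) dx_k ∧ dx_i ∧ dx_j.
Expand each term, using dx_k ∧ dx_i ∧ dx_j = sgn(permutation) dx_{(a)} ∧ dx_{(b)} ∧ dx_{(c)} with (a < b < c) sorted:
  d(y^2 + z^2) includes (∂/∂y)(y^2 + z^2) dy = (2*y) dy, which multiplied by dx ∧ dz gives (-2*y) dx ∧ dy ∧ dz
Collecting like 3-forms: d(omega) = (-2*y) dx ∧ dy ∧ dz.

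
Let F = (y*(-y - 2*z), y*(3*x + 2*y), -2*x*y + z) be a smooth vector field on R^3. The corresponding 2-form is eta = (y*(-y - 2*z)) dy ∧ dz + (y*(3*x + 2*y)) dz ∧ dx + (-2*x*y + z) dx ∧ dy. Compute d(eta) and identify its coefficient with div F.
d(eta) = (3*x + 4*y + 1) dx ∧ dy ∧ dz; div F = 3*x + 4*y + 1

For a 2-form in R^3 of the form above, applying d gives a 3-form with coefficient ∂P/∂x + ∂Q/∂y + ∂R/∂z:
  ∂P/∂x = 0
  ∂Q/∂y = 3*x + 4*y
  ∂R/∂z = 1
Sum = 3*x + 4*y + 1, which is exactly div F.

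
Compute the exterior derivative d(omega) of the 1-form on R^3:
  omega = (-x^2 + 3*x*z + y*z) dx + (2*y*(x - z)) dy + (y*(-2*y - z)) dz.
d(omega) = (2*y - z) dx ∧ dy + (-3*x - y) dx ∧ dz + (-2*y - z) dy ∧ dz

For a 1-form omega = sum_i f_i dx_i, the exterior derivative is
  d(omega) = sum_{i < j} (∂f_j/∂x_i - ∂f_i/∂x_j) dx_i ∧ dx_j.
  coefficient of dx ∧ dy: ∂f_2/∂x - ∂f_1/∂y = ∂(2*y*(x - z))/∂x - ∂(-x^2 + 3*x*z + y*z)/∂y = 2*y - z
  coefficient of dx ∧ dz: ∂f_3/∂x - ∂f_1/∂z = ∂(y*(-2*y - z))/∂x - ∂(-x^2 + 3*x*z + y*z)/∂z = -3*x - y
  coefficient of dy ∧ dz: ∂f_3/∂y - ∂f_2/∂z = ∂(y*(-2*y - z))/∂y - ∂(2*y*(x - z))/∂z = -2*y - z
Assembling: d(omega) = (2*y - z) dx ∧ dy + (-3*x - y) dx ∧ dz + (-2*y - z) dy ∧ dz.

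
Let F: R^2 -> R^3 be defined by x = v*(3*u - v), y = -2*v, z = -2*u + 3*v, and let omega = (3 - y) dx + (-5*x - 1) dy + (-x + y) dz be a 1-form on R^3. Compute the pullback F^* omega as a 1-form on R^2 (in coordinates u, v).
F^* omega = (v*(6*u + 4*v + 13)) du + (27*u*v + 9*u - 11*v^2 - 12*v + 2) dv

Using F^*(f dg) = (f ∘ F) d(g ∘ F), substitute each coordinate x_i by F_i(u, v) in f_i, and replace dx_i by d F_i = (∂F_i/∂u) du + (∂F_i/∂v) dv.
  For the x component: f_1(F) = 2*v + 3; d F_1 = (3*v) du + (3*u - 2*v) dv
  For the y component: f_2(F) = -15*u*v + 5*v^2 - 1; d F_2 = (0) du + (-2) dv
  For the z component: f_3(F) = v*(-3*u + v - 2); d F_3 = (-2) du + (3) dv
Combining and collecting du, dv coefficients:
  coeff of du: v*(6*u + 4*v + 13)
  coeff of dv: 27*u*v + 9*u - 11*v^2 - 12*v + 2
F^* omega = (v*(6*u + 4*v + 13)) du + (27*u*v + 9*u - 11*v^2 - 12*v + 2) dv.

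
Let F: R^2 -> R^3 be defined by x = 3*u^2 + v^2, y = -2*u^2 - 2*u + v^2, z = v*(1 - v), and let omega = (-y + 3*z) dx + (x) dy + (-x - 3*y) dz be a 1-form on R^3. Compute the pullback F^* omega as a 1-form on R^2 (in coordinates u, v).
F^* omega = (6*u^2 - 28*u*v^2 + 18*u*v - 2*v^2) du + (4*u^2*v + 3*u^2 - 8*u*v + 6*u + 2*v^3 + 2*v^2) dv

Using F^*(f dg) = (f ∘ F) d(g ∘ F), substitute each coordinate x_i by F_i(u, v) in f_i, and replace dx_i by d F_i = (∂F_i/∂u) du + (∂F_i/∂v) dv.
  For the x component: f_1(F) = 2*u^2 + 2*u - 4*v^2 + 3*v; d F_1 = (6*u) du + (2*v) dv
  For the y component: f_2(F) = 3*u^2 + v^2; d F_2 = (-4*u - 2) du + (2*v) dv
  For the z component: f_3(F) = 3*u^2 + 6*u - 4*v^2; d F_3 = (0) du + (1 - 2*v) dv
Combining and collecting du, dv coefficients:
  coeff of du: 6*u^2 - 28*u*v^2 + 18*u*v - 2*v^2
  coeff of dv: 4*u^2*v + 3*u^2 - 8*u*v + 6*u + 2*v^3 + 2*v^2
F^* omega = (6*u^2 - 28*u*v^2 + 18*u*v - 2*v^2) du + (4*u^2*v + 3*u^2 - 8*u*v + 6*u + 2*v^3 + 2*v^2) dv.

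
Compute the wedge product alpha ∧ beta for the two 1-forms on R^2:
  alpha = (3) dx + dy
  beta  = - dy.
alpha ∧ beta = (-3) dx ∧ dy

Distribute the wedge, using dx_i ∧ dx_j = -dx_j ∧ dx_i and dx_i ∧ dx_i = 0. For each pair (i, j) with i < j, the coefficient of dx_i ∧ dx_j in alpha ∧ beta is (alpha_i * beta_j - alpha_j * beta_i). Collecting: alpha ∧ beta = (-3) dx ∧ dy.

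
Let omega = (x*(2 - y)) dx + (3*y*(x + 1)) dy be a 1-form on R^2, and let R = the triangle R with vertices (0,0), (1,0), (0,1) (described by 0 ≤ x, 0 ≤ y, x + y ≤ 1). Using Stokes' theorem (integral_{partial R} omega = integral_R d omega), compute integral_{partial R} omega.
integral_(partial R) omega = 2/3

Stokes: integral_partial_R omega = integral_R d omega with d omega = (∂Q/∂x - ∂P/∂y) dx ∧ dy.
  ∂Q/∂x = 3*y
  ∂P/∂y = -x
  integrand = ∂Q/∂x - ∂P/∂y = x + 3*y.
Integrating over R: integral_0^1 integral_0^{1-x} (x + 3*y) dy dx = 2/3.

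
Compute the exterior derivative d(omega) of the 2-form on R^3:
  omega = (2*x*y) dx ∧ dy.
d(omega) = 0

For a 2-form omega = sum_{i<j} g_{ij} dx_i ∧ dx_j, the exterior derivative is
  d(omega) = sum_{i<j} d(g_{ij}) ∧ dx_i ∧ dx_j = sum_{i<j, k} (∂g_{ij}/∂x_k) dx_k ∧ dx_i ∧ dx_j.
Expand each term, using dx_k ∧ dx_i ∧ dx_j = sgn(permutation) dx_{(a)} ∧ dx_{(b)} ∧ dx_{(c)} with (a < b < c) sorted:

Collecting like 3-forms: d(omega) = 0.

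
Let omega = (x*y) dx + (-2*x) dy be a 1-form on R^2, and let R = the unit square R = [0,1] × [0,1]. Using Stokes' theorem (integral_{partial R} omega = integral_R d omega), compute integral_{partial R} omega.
integral_(partial R) omega = -5/2

Stokes: integral_partial_R omega = integral_R d omega with d omega = (∂Q/∂x - ∂P/∂y) dx ∧ dy.
  ∂Q/∂x = -2
  ∂P/∂y = x
  integrand = ∂Q/∂x - ∂P/∂y = -x - 2.
Integrating over R: integral_0^1 integral_0^1 (-x - 2) dx dy = -5/2.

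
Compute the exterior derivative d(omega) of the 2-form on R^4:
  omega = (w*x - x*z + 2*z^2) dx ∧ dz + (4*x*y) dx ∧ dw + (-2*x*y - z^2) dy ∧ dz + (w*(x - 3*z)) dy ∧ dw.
d(omega) = (x) dx ∧ dz ∧ dw + (w - 4*x) dx ∧ dy ∧ dw + (-2*y) dx ∧ dy ∧ dz + (3*w) dy ∧ dz ∧ dw

For a 2-form omega = sum_{i<j} g_{ij} dx_i ∧ dx_j, the exterior derivative is
  d(omega) = sum_{i<j} d(g_{ij}) ∧ dx_i ∧ dx_j = sum_{i<j, k} (∂g_{ij}/∂x_k) dx_k ∧ dx_i ∧ dx_j.
Expand each term, using dx_k ∧ dx_i ∧ dx_j = sgn(permutation) dx_{(a)} ∧ dx_{(b)} ∧ dx_{(c)} with (a < b < c) sorted:
  d(w*x - x*z + 2*z^2) includes (∂/∂w)(w*x - x*z + 2*z^2) dw = (x) dw, which multiplied by dx ∧ dz gives (x) dx ∧ dz ∧ dw
  d(4*x*y) includes (∂/∂y)(4*x*y) dy = (4*x) dy, which multiplied by dx ∧ dw gives (-4*x) dx ∧ dy ∧ dw
  d(-2*x*y - z^2) includes (∂/∂x)(-2*x*y - z^2) dx = (-2*y) dx, which multiplied by dy ∧ dz gives (-2*y) dx ∧ dy ∧ dz
  d(w*(x - 3*z)) includes (∂/∂x)(w*(x - 3*z)) dx = (w) dx, which multiplied by dy ∧ dw gives (w) dx ∧ dy ∧ dw
  d(w*(x - 3*z)) includes (∂/∂z)(w*(x - 3*z)) dz = (-3*w) dz, which multiplied by dy ∧ dw gives (3*w) dy ∧ dz ∧ dw
Collecting like 3-forms: d(omega) = (x) dx ∧ dz ∧ dw + (w - 4*x) dx ∧ dy ∧ dw + (-2*y) dx ∧ dy ∧ dz + (3*w) dy ∧ dz ∧ dw.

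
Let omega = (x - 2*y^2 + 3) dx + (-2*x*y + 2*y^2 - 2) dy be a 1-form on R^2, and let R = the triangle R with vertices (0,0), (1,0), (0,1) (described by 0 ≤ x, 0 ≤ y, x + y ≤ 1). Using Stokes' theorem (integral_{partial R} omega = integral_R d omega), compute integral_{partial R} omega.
integral_(partial R) omega = 1/3

Stokes: integral_partial_R omega = integral_R d omega with d omega = (∂Q/∂x - ∂P/∂y) dx ∧ dy.
  ∂Q/∂x = -2*y
  ∂P/∂y = -4*y
  integrand = ∂Q/∂x - ∂P/∂y = 2*y.
Integrating over R: integral_0^1 integral_0^{1-x} (2*y) dy dx = 1/3.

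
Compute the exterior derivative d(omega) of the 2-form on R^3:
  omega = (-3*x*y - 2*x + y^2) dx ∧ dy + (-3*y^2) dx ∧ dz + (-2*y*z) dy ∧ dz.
d(omega) = (6*y) dx ∧ dy ∧ dz

For a 2-form omega = sum_{i<j} g_{ij} dx_i ∧ dx_j, the exterior derivative is
  d(omega) = sum_{i<j} d(g_{ij}) ∧ dx_i ∧ dx_j = sum_{i<j, k} (∂g_{ij}/∂x_k) dx_k ∧ dx_i ∧ dx_j.
Expand each term, using dx_k ∧ dx_i ∧ dx_j = sgn(permutation) dx_{(a)} ∧ dx_{(b)} ∧ dx_{(c)} with (a < b < c) sorted:
  d(-3*y^2) includes (∂/∂y)(-3*y^2) dy = (-6*y) dy, which multiplied by dx ∧ dz gives (6*y) dx ∧ dy ∧ dz
Collecting like 3-forms: d(omega) = (6*y) dx ∧ dy ∧ dz.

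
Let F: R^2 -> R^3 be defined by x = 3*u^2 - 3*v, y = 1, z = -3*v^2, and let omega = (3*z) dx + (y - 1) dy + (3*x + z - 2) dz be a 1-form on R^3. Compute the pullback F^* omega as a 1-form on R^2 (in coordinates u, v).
F^* omega = (-54*u*v^2) du + (3*v*(-18*u^2 + 6*v^2 + 27*v + 4)) dv

Using F^*(f dg) = (f ∘ F) d(g ∘ F), substitute each coordinate x_i by F_i(u, v) in f_i, and replace dx_i by d F_i = (∂F_i/∂u) du + (∂F_i/∂v) dv.
  For the x component: f_1(F) = -9*v^2; d F_1 = (6*u) du + (-3) dv
  For the y component: f_2(F) = 0; d F_2 = (0) du + (0) dv
  For the z component: f_3(F) = 9*u^2 - 3*v^2 - 9*v - 2; d F_3 = (0) du + (-6*v) dv
Combining and collecting du, dv coefficients:
  coeff of du: -54*u*v^2
  coeff of dv: 3*v*(-18*u^2 + 6*v^2 + 27*v + 4)
F^* omega = (-54*u*v^2) du + (3*v*(-18*u^2 + 6*v^2 + 27*v + 4)) dv.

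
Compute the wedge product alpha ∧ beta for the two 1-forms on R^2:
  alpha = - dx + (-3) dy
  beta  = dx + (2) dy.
alpha ∧ beta = (1) dx ∧ dy

Distribute the wedge, using dx_i ∧ dx_j = -dx_j ∧ dx_i and dx_i ∧ dx_i = 0. For each pair (i, j) with i < j, the coefficient of dx_i ∧ dx_j in alpha ∧ beta is (alpha_i * beta_j - alpha_j * beta_i). Collecting: alpha ∧ beta = (1) dx ∧ dy.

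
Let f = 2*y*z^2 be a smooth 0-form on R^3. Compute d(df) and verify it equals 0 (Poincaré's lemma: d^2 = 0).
d(df) = 0

Step 1: df = sum_i (∂f/∂x_i) dx_i = (0) dx + (2*z^2) dy + (4*y*z) dz.
Step 2: Apply d again. Using the 1-form formula, the coefficient of dx ∧ dy in d(df) is ∂^2 f/∂x ∂y - ∂^2 f/∂y ∂x = (0) - (0) = 0 (equality of mixed partials for smooth f).
Similarly for dx ∧ dz and dy ∧ dz — all coefficients vanish. So d(df) = 0.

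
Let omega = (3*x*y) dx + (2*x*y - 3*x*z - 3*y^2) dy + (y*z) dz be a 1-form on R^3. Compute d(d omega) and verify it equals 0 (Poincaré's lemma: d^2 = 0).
d(d omega) = 0

Step 1: d omega = sum_{i<j} (∂f_j/∂x_i - ∂f_i/∂x_j) dx_i ∧ dx_j:
  coeff of dx ∧ dy: -3*x + 2*y - 3*z
  coeff of dx ∧ dz: 0
  coeff of dy ∧ dz: 3*x + z
Step 2: Apply d again to each 2-form coefficient. The only possible 3-form in R^3 is dx ∧ dy ∧ dz, with coefficient
  ∂(coeff of dy∧dz)/∂x - ∂(coeff of dx∧dz)/∂y + ∂(coeff of dx∧dy)/∂z
  = ∂/∂x (3*x + z) - ∂/∂y (0) + ∂/∂z (-3*x + 2*y - 3*z).
Each of these terms simplifies to sums of mixed partials that cancel in pairs. The result is 0 (by equality of mixed partials for smooth functions — Schwarz / Clairaut).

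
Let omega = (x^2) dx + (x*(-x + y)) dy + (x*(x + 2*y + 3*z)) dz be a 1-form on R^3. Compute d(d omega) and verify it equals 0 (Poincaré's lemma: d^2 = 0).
d(d omega) = 0

Step 1: d omega = sum_{i<j} (∂f_j/∂x_i - ∂f_i/∂x_j) dx_i ∧ dx_j:
  coeff of dx ∧ dy: -2*x + y
  coeff of dx ∧ dz: 2*x + 2*y + 3*z
  coeff of dy ∧ dz: 2*x
Step 2: Apply d again to each 2-form coefficient. The only possible 3-form in R^3 is dx ∧ dy ∧ dz, with coefficient
  ∂(coeff of dy∧dz)/∂x - ∂(coeff of dx∧dz)/∂y + ∂(coeff of dx∧dy)/∂z
  = ∂/∂x (2*x) - ∂/∂y (2*x + 2*y + 3*z) + ∂/∂z (-2*x + y).
Each of these terms simplifies to sums of mixed partials that cancel in pairs. The result is 0 (by equality of mixed partials for smooth functions — Schwarz / Clairaut).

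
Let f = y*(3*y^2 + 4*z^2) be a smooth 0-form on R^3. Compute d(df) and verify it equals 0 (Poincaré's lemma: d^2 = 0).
d(df) = 0

Step 1: df = sum_i (∂f/∂x_i) dx_i = (0) dx + (9*y^2 + 4*z^2) dy + (8*y*z) dz.
Step 2: Apply d again. Using the 1-form formula, the coefficient of dx ∧ dy in d(df) is ∂^2 f/∂x ∂y - ∂^2 f/∂y ∂x = (0) - (0) = 0 (equality of mixed partials for smooth f).
Similarly for dx ∧ dz and dy ∧ dz — all coefficients vanish. So d(df) = 0.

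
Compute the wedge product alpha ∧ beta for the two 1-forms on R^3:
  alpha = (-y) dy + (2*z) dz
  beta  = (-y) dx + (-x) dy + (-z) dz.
alpha ∧ beta = (-y^2) dx ∧ dy + (z*(2*x + y)) dy ∧ dz + (2*y*z) dx ∧ dz

Distribute the wedge, using dx_i ∧ dx_j = -dx_j ∧ dx_i and dx_i ∧ dx_i = 0. For each pair (i, j) with i < j, the coefficient of dx_i ∧ dx_j in alpha ∧ beta is (alpha_i * beta_j - alpha_j * beta_i). Collecting: alpha ∧ beta = (-y^2) dx ∧ dy + (z*(2*x + y)) dy ∧ dz + (2*y*z) dx ∧ dz.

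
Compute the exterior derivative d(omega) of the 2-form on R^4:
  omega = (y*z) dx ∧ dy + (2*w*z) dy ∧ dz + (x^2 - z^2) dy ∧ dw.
d(omega) = (y) dx ∧ dy ∧ dz + (4*z) dy ∧ dz ∧ dw + (2*x) dx ∧ dy ∧ dw

For a 2-form omega = sum_{i<j} g_{ij} dx_i ∧ dx_j, the exterior derivative is
  d(omega) = sum_{i<j} d(g_{ij}) ∧ dx_i ∧ dx_j = sum_{i<j, k} (∂g_{ij}/∂x_k) dx_k ∧ dx_i ∧ dx_j.
Expand each term, using dx_k ∧ dx_i ∧ dx_j = sgn(permutation) dx_{(a)} ∧ dx_{(b)} ∧ dx_{(c)} with (a < b < c) sorted:
  d(y*z) includes (∂/∂z)(y*z) dz = (y) dz, which multiplied by dx ∧ dy gives (y) dx ∧ dy ∧ dz
  d(2*w*z) includes (∂/∂w)(2*w*z) dw = (2*z) dw, which multiplied by dy ∧ dz gives (2*z) dy ∧ dz ∧ dw
  d(x^2 - z^2) includes (∂/∂x)(x^2 - z^2) dx = (2*x) dx, which multiplied by dy ∧ dw gives (2*x) dx ∧ dy ∧ dw
  d(x^2 - z^2) includes (∂/∂z)(x^2 - z^2) dz = (-2*z) dz, which multiplied by dy ∧ dw gives (2*z) dy ∧ dz ∧ dw
Collecting like 3-forms: d(omega) = (y) dx ∧ dy ∧ dz + (4*z) dy ∧ dz ∧ dw + (2*x) dx ∧ dy ∧ dw.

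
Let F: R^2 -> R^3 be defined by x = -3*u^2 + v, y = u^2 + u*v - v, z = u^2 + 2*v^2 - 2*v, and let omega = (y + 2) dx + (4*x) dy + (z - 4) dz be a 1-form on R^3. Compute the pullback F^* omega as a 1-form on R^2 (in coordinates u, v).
F^* omega = (-28*u^3 - 18*u^2*v + 4*u*v^2 + 10*u*v - 20*u + 4*v^2) du + (-12*u^3 + 4*u^2*v + 11*u^2 + 5*u*v + 8*v^3 - 12*v^2 - 17*v + 10) dv

Using F^*(f dg) = (f ∘ F) d(g ∘ F), substitute each coordinate x_i by F_i(u, v) in f_i, and replace dx_i by d F_i = (∂F_i/∂u) du + (∂F_i/∂v) dv.
  For the x component: f_1(F) = u^2 + u*v - v + 2; d F_1 = (-6*u) du + (1) dv
  For the y component: f_2(F) = -12*u^2 + 4*v; d F_2 = (2*u + v) du + (u - 1) dv
  For the z component: f_3(F) = u^2 + 2*v^2 - 2*v - 4; d F_3 = (2*u) du + (4*v - 2) dv
Combining and collecting du, dv coefficients:
  coeff of du: -28*u^3 - 18*u^2*v + 4*u*v^2 + 10*u*v - 20*u + 4*v^2
  coeff of dv: -12*u^3 + 4*u^2*v + 11*u^2 + 5*u*v + 8*v^3 - 12*v^2 - 17*v + 10
F^* omega = (-28*u^3 - 18*u^2*v + 4*u*v^2 + 10*u*v - 20*u + 4*v^2) du + (-12*u^3 + 4*u^2*v + 11*u^2 + 5*u*v + 8*v^3 - 12*v^2 - 17*v + 10) dv.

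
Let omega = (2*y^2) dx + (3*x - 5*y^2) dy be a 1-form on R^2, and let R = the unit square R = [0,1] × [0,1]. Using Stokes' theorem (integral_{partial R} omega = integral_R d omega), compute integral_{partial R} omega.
integral_(partial R) omega = 1

Stokes: integral_partial_R omega = integral_R d omega with d omega = (∂Q/∂x - ∂P/∂y) dx ∧ dy.
  ∂Q/∂x = 3
  ∂P/∂y = 4*y
  integrand = ∂Q/∂x - ∂P/∂y = 3 - 4*y.
Integrating over R: integral_0^1 integral_0^1 (3 - 4*y) dx dy = 1.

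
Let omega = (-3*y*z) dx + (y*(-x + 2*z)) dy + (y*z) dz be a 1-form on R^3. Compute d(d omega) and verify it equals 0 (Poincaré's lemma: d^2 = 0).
d(d omega) = 0

Step 1: d omega = sum_{i<j} (∂f_j/∂x_i - ∂f_i/∂x_j) dx_i ∧ dx_j:
  coeff of dx ∧ dy: -y + 3*z
  coeff of dx ∧ dz: 3*y
  coeff of dy ∧ dz: -2*y + z
Step 2: Apply d again to each 2-form coefficient. The only possible 3-form in R^3 is dx ∧ dy ∧ dz, with coefficient
  ∂(coeff of dy∧dz)/∂x - ∂(coeff of dx∧dz)/∂y + ∂(coeff of dx∧dy)/∂z
  = ∂/∂x (-2*y + z) - ∂/∂y (3*y) + ∂/∂z (-y + 3*z).
Each of these terms simplifies to sums of mixed partials that cancel in pairs. The result is 0 (by equality of mixed partials for smooth functions — Schwarz / Clairaut).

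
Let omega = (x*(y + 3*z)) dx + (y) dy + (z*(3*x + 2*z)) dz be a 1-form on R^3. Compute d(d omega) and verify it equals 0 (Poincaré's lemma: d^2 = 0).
d(d omega) = 0

Step 1: d omega = sum_{i<j} (∂f_j/∂x_i - ∂f_i/∂x_j) dx_i ∧ dx_j:
  coeff of dx ∧ dy: -x
  coeff of dx ∧ dz: -3*x + 3*z
  coeff of dy ∧ dz: 0
Step 2: Apply d again to each 2-form coefficient. The only possible 3-form in R^3 is dx ∧ dy ∧ dz, with coefficient
  ∂(coeff of dy∧dz)/∂x - ∂(coeff of dx∧dz)/∂y + ∂(coeff of dx∧dy)/∂z
  = ∂/∂x (0) - ∂/∂y (-3*x + 3*z) + ∂/∂z (-x).
Each of these terms simplifies to sums of mixed partials that cancel in pairs. The result is 0 (by equality of mixed partials for smooth functions — Schwarz / Clairaut).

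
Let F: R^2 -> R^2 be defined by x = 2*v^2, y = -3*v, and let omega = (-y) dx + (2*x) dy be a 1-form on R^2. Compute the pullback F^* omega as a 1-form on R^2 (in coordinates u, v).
F^* omega = 0

Using F^*(f dg) = (f ∘ F) d(g ∘ F), substitute each coordinate x_i by F_i(u, v) in f_i, and replace dx_i by d F_i = (∂F_i/∂u) du + (∂F_i/∂v) dv.
  For the x component: f_1(F) = 3*v; d F_1 = (0) du + (4*v) dv
  For the y component: f_2(F) = 4*v^2; d F_2 = (0) du + (-3) dv
Combining and collecting du, dv coefficients:
  coeff of du: 0
  coeff of dv: 0
F^* omega = 0.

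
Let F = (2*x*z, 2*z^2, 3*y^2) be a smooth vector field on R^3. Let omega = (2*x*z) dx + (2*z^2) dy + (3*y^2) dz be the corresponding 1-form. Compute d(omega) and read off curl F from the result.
d(omega) = (6*y - 4*z) dy ∧ dz + (2*x) dz ∧ dx + (0) dx ∧ dy; curl F = (6*y - 4*z, 2*x, 0)

d omega = sum_{i<j} (∂f_j/∂x_i - ∂f_i/∂x_j) dx_i ∧ dx_j. Under the identification (dy ∧ dz, dz ∧ dx, dx ∧ dy) ↔ (e_x, e_y, e_z), the coefficients are exactly the components of curl F. Compute:
  ∂R/∂y - ∂Q/∂z = (6*y) - (4*z) = 6*y - 4*z
  ∂P/∂z - ∂R/∂x = (2*x) - (0) = 2*x
  ∂Q/∂x - ∂P/∂y = (0) - (0) = 0.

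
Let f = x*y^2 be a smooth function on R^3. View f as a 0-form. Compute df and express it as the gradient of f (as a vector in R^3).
df = (y^2) dx + (2*x*y) dy + (0) dz; grad f = (y^2, 2*x*y, 0)

For a 0-form f, d f = (∂f/∂x) dx + (∂f/∂y) dy + (∂f/∂z) dz. The components of the vector representation are exactly the entries of grad f in Cartesian coordinates:
  ∂f/∂x = y^2
  ∂f/∂y = 2*x*y
  ∂f/∂z = 0.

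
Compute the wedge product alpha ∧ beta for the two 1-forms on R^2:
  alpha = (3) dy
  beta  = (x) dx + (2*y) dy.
alpha ∧ beta = (-3*x) dx ∧ dy

Distribute the wedge, using dx_i ∧ dx_j = -dx_j ∧ dx_i and dx_i ∧ dx_i = 0. For each pair (i, j) with i < j, the coefficient of dx_i ∧ dx_j in alpha ∧ beta is (alpha_i * beta_j - alpha_j * beta_i). Collecting: alpha ∧ beta = (-3*x) dx ∧ dy.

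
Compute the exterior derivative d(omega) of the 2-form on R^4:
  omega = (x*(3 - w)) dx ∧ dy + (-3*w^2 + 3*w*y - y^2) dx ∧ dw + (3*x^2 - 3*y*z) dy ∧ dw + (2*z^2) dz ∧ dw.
d(omega) = (-3*w + 5*x + 2*y) dx ∧ dy ∧ dw + (3*y) dy ∧ dz ∧ dw

For a 2-form omega = sum_{i<j} g_{ij} dx_i ∧ dx_j, the exterior derivative is
  d(omega) = sum_{i<j} d(g_{ij}) ∧ dx_i ∧ dx_j = sum_{i<j, k} (∂g_{ij}/∂x_k) dx_k ∧ dx_i ∧ dx_j.
Expand each term, using dx_k ∧ dx_i ∧ dx_j = sgn(permutation) dx_{(a)} ∧ dx_{(b)} ∧ dx_{(c)} with (a < b < c) sorted:
  d(x*(3 - w)) includes (∂/∂w)(x*(3 - w)) dw = (-x) dw, which multiplied by dx ∧ dy gives (-x) dx ∧ dy ∧ dw
  d(-3*w^2 + 3*w*y - y^2) includes (∂/∂y)(-3*w^2 + 3*w*y - y^2) dy = (3*w - 2*y) dy, which multiplied by dx ∧ dw gives (-3*w + 2*y) dx ∧ dy ∧ dw
  d(3*x^2 - 3*y*z) includes (∂/∂x)(3*x^2 - 3*y*z) dx = (6*x) dx, which multiplied by dy ∧ dw gives (6*x) dx ∧ dy ∧ dw
  d(3*x^2 - 3*y*z) includes (∂/∂z)(3*x^2 - 3*y*z) dz = (-3*y) dz, which multiplied by dy ∧ dw gives (3*y) dy ∧ dz ∧ dw
Collecting like 3-forms: d(omega) = (-3*w + 5*x + 2*y) dx ∧ dy ∧ dw + (3*y) dy ∧ dz ∧ dw.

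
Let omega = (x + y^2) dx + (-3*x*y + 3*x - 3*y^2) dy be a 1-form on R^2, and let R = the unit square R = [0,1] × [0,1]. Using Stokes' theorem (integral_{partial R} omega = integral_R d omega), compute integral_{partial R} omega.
integral_(partial R) omega = 1/2

Stokes: integral_partial_R omega = integral_R d omega with d omega = (∂Q/∂x - ∂P/∂y) dx ∧ dy.
  ∂Q/∂x = 3 - 3*y
  ∂P/∂y = 2*y
  integrand = ∂Q/∂x - ∂P/∂y = 3 - 5*y.
Integrating over R: integral_0^1 integral_0^1 (3 - 5*y) dx dy = 1/2.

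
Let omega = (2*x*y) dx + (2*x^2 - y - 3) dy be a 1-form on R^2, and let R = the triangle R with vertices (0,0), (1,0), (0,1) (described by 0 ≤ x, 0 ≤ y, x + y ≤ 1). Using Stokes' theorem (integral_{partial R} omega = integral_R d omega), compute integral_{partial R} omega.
integral_(partial R) omega = 1/3

Stokes: integral_partial_R omega = integral_R d omega with d omega = (∂Q/∂x - ∂P/∂y) dx ∧ dy.
  ∂Q/∂x = 4*x
  ∂P/∂y = 2*x
  integrand = ∂Q/∂x - ∂P/∂y = 2*x.
Integrating over R: integral_0^1 integral_0^{1-x} (2*x) dy dx = 1/3.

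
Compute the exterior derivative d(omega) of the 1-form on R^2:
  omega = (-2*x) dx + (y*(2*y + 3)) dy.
d(omega) = 0

For a 1-form omega = sum_i f_i dx_i, the exterior derivative is
  d(omega) = sum_{i < j} (∂f_j/∂x_i - ∂f_i/∂x_j) dx_i ∧ dx_j.

Assembling: d(omega) = 0.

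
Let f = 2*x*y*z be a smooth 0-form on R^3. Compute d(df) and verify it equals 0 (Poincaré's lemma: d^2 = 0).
d(df) = 0

Step 1: df = sum_i (∂f/∂x_i) dx_i = (2*y*z) dx + (2*x*z) dy + (2*x*y) dz.
Step 2: Apply d again. Using the 1-form formula, the coefficient of dx ∧ dy in d(df) is ∂^2 f/∂x ∂y - ∂^2 f/∂y ∂x = (2*z) - (2*z) = 0 (equality of mixed partials for smooth f).
Similarly for dx ∧ dz and dy ∧ dz — all coefficients vanish. So d(df) = 0.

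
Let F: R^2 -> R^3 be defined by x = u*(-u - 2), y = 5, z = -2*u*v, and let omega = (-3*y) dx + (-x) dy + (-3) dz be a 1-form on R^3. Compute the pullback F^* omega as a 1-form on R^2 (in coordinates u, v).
F^* omega = (30*u + 6*v + 30) du + (6*u) dv

Using F^*(f dg) = (f ∘ F) d(g ∘ F), substitute each coordinate x_i by F_i(u, v) in f_i, and replace dx_i by d F_i = (∂F_i/∂u) du + (∂F_i/∂v) dv.
  For the x component: f_1(F) = -15; d F_1 = (-2*u - 2) du + (0) dv
  For the y component: f_2(F) = u*(u + 2); d F_2 = (0) du + (0) dv
  For the z component: f_3(F) = -3; d F_3 = (-2*v) du + (-2*u) dv
Combining and collecting du, dv coefficients:
  coeff of du: 30*u + 6*v + 30
  coeff of dv: 6*u
F^* omega = (30*u + 6*v + 30) du + (6*u) dv.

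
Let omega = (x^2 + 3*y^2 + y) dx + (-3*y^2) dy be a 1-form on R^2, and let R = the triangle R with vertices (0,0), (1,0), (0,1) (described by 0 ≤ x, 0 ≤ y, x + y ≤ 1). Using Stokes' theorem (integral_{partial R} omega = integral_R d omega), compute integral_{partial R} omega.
integral_(partial R) omega = -3/2

Stokes: integral_partial_R omega = integral_R d omega with d omega = (∂Q/∂x - ∂P/∂y) dx ∧ dy.
  ∂Q/∂x = 0
  ∂P/∂y = 6*y + 1
  integrand = ∂Q/∂x - ∂P/∂y = -6*y - 1.
Integrating over R: integral_0^1 integral_0^{1-x} (-6*y - 1) dy dx = -3/2.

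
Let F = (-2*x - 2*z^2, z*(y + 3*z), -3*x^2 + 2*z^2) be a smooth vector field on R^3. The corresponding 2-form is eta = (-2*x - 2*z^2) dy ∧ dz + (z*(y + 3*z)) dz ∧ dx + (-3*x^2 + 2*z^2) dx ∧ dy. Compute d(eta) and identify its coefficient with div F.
d(eta) = (5*z - 2) dx ∧ dy ∧ dz; div F = 5*z - 2

For a 2-form in R^3 of the form above, applying d gives a 3-form with coefficient ∂P/∂x + ∂Q/∂y + ∂R/∂z:
  ∂P/∂x = -2
  ∂Q/∂y = z
  ∂R/∂z = 4*z
Sum = 5*z - 2, which is exactly div F.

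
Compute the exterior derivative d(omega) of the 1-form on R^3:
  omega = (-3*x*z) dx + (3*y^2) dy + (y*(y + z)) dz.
d(omega) = (3*x) dx ∧ dz + (2*y + z) dy ∧ dz

For a 1-form omega = sum_i f_i dx_i, the exterior derivative is
  d(omega) = sum_{i < j} (∂f_j/∂x_i - ∂f_i/∂x_j) dx_i ∧ dx_j.
  coefficient of dx ∧ dz: ∂f_3/∂x - ∂f_1/∂z = ∂(y*(y + z))/∂x - ∂(-3*x*z)/∂z = 3*x
  coefficient of dy ∧ dz: ∂f_3/∂y - ∂f_2/∂z = ∂(y*(y + z))/∂y - ∂(3*y^2)/∂z = 2*y + z
Assembling: d(omega) = (3*x) dx ∧ dz + (2*y + z) dy ∧ dz.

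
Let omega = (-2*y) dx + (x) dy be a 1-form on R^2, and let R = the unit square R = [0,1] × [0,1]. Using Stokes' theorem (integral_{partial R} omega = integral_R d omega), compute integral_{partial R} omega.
integral_(partial R) omega = 3

Stokes: integral_partial_R omega = integral_R d omega with d omega = (∂Q/∂x - ∂P/∂y) dx ∧ dy.
  ∂Q/∂x = 1
  ∂P/∂y = -2
  integrand = ∂Q/∂x - ∂P/∂y = 3.
Integrating over R: integral_0^1 integral_0^1 (3) dx dy = 3.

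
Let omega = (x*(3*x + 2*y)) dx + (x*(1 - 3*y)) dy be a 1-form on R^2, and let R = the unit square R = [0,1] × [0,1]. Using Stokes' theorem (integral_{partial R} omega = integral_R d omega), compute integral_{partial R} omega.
integral_(partial R) omega = -3/2

Stokes: integral_partial_R omega = integral_R d omega with d omega = (∂Q/∂x - ∂P/∂y) dx ∧ dy.
  ∂Q/∂x = 1 - 3*y
  ∂P/∂y = 2*x
  integrand = ∂Q/∂x - ∂P/∂y = -2*x - 3*y + 1.
Integrating over R: integral_0^1 integral_0^1 (-2*x - 3*y + 1) dx dy = -3/2.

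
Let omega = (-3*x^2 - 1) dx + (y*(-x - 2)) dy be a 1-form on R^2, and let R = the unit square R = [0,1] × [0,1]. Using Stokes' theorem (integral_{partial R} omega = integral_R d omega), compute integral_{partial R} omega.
integral_(partial R) omega = -1/2

Stokes: integral_partial_R omega = integral_R d omega with d omega = (∂Q/∂x - ∂P/∂y) dx ∧ dy.
  ∂Q/∂x = -y
  ∂P/∂y = 0
  integrand = ∂Q/∂x - ∂P/∂y = -y.
Integrating over R: integral_0^1 integral_0^1 (-y) dx dy = -1/2.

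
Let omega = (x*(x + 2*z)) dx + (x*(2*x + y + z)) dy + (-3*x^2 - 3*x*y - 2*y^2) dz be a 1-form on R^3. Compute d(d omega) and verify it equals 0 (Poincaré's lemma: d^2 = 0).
d(d omega) = 0

Step 1: d omega = sum_{i<j} (∂f_j/∂x_i - ∂f_i/∂x_j) dx_i ∧ dx_j:
  coeff of dx ∧ dy: 4*x + y + z
  coeff of dx ∧ dz: -8*x - 3*y
  coeff of dy ∧ dz: -4*x - 4*y
Step 2: Apply d again to each 2-form coefficient. The only possible 3-form in R^3 is dx ∧ dy ∧ dz, with coefficient
  ∂(coeff of dy∧dz)/∂x - ∂(coeff of dx∧dz)/∂y + ∂(coeff of dx∧dy)/∂z
  = ∂/∂x (-4*x - 4*y) - ∂/∂y (-8*x - 3*y) + ∂/∂z (4*x + y + z).
Each of these terms simplifies to sums of mixed partials that cancel in pairs. The result is 0 (by equality of mixed partials for smooth functions — Schwarz / Clairaut).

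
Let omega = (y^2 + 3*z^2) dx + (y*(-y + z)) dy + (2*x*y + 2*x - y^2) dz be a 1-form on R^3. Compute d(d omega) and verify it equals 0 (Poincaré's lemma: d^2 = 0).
d(d omega) = 0

Step 1: d omega = sum_{i<j} (∂f_j/∂x_i - ∂f_i/∂x_j) dx_i ∧ dx_j:
  coeff of dx ∧ dy: -2*y
  coeff of dx ∧ dz: 2*y - 6*z + 2
  coeff of dy ∧ dz: 2*x - 3*y
Step 2: Apply d again to each 2-form coefficient. The only possible 3-form in R^3 is dx ∧ dy ∧ dz, with coefficient
  ∂(coeff of dy∧dz)/∂x - ∂(coeff of dx∧dz)/∂y + ∂(coeff of dx∧dy)/∂z
  = ∂/∂x (2*x - 3*y) - ∂/∂y (2*y - 6*z + 2) + ∂/∂z (-2*y).
Each of these terms simplifies to sums of mixed partials that cancel in pairs. The result is 0 (by equality of mixed partials for smooth functions — Schwarz / Clairaut).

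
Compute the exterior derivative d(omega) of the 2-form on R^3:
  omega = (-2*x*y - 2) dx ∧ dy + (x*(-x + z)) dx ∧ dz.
d(omega) = 0

For a 2-form omega = sum_{i<j} g_{ij} dx_i ∧ dx_j, the exterior derivative is
  d(omega) = sum_{i<j} d(g_{ij}) ∧ dx_i ∧ dx_j = sum_{i<j, k} (∂g_{ij}/∂x_k) dx_k ∧ dx_i ∧ dx_j.
Expand each term, using dx_k ∧ dx_i ∧ dx_j = sgn(permutation) dx_{(a)} ∧ dx_{(b)} ∧ dx_{(c)} with (a < b < c) sorted:

Collecting like 3-forms: d(omega) = 0.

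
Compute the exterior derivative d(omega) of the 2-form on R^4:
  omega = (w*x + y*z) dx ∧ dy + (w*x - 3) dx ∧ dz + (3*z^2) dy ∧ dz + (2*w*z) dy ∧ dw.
d(omega) = (y) dx ∧ dy ∧ dz + (x) dx ∧ dy ∧ dw + (x) dx ∧ dz ∧ dw + (-2*w) dy ∧ dz ∧ dw

For a 2-form omega = sum_{i<j} g_{ij} dx_i ∧ dx_j, the exterior derivative is
  d(omega) = sum_{i<j} d(g_{ij}) ∧ dx_i ∧ dx_j = sum_{i<j, k} (∂g_{ij}/∂x_k) dx_k ∧ dx_i ∧ dx_j.
Expand each term, using dx_k ∧ dx_i ∧ dx_j = sgn(permutation) dx_{(a)} ∧ dx_{(b)} ∧ dx_{(c)} with (a < b < c) sorted:
  d(w*x + y*z) includes (∂/∂z)(w*x + y*z) dz = (y) dz, which multiplied by dx ∧ dy gives (y) dx ∧ dy ∧ dz
  d(w*x + y*z) includes (∂/∂w)(w*x + y*z) dw = (x) dw, which multiplied by dx ∧ dy gives (x) dx ∧ dy ∧ dw
  d(w*x - 3) includes (∂/∂w)(w*x - 3) dw = (x) dw, which multiplied by dx ∧ dz gives (x) dx ∧ dz ∧ dw
  d(2*w*z) includes (∂/∂z)(2*w*z) dz = (2*w) dz, which multiplied by dy ∧ dw gives (-2*w) dy ∧ dz ∧ dw
Collecting like 3-forms: d(omega) = (y) dx ∧ dy ∧ dz + (x) dx ∧ dy ∧ dw + (x) dx ∧ dz ∧ dw + (-2*w) dy ∧ dz ∧ dw.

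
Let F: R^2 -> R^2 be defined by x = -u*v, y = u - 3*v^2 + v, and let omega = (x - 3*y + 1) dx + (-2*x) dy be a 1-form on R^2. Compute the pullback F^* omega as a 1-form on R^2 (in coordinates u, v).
F^* omega = (v*(u*v + 5*u - 9*v^2 + 3*v - 1)) du + (u*(u*v + 3*u - 21*v^2 + 5*v - 1)) dv

Using F^*(f dg) = (f ∘ F) d(g ∘ F), substitute each coordinate x_i by F_i(u, v) in f_i, and replace dx_i by d F_i = (∂F_i/∂u) du + (∂F_i/∂v) dv.
  For the x component: f_1(F) = -u*v - 3*u + 9*v^2 - 3*v + 1; d F_1 = (-v) du + (-u) dv
  For the y component: f_2(F) = 2*u*v; d F_2 = (1) du + (1 - 6*v) dv
Combining and collecting du, dv coefficients:
  coeff of du: v*(u*v + 5*u - 9*v^2 + 3*v - 1)
  coeff of dv: u*(u*v + 3*u - 21*v^2 + 5*v - 1)
F^* omega = (v*(u*v + 5*u - 9*v^2 + 3*v - 1)) du + (u*(u*v + 3*u - 21*v^2 + 5*v - 1)) dv.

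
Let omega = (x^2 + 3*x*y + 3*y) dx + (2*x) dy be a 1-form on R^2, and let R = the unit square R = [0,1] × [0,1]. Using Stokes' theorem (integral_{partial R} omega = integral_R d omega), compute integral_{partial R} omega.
integral_(partial R) omega = -5/2

Stokes: integral_partial_R omega = integral_R d omega with d omega = (∂Q/∂x - ∂P/∂y) dx ∧ dy.
  ∂Q/∂x = 2
  ∂P/∂y = 3*x + 3
  integrand = ∂Q/∂x - ∂P/∂y = -3*x - 1.
Integrating over R: integral_0^1 integral_0^1 (-3*x - 1) dx dy = -5/2.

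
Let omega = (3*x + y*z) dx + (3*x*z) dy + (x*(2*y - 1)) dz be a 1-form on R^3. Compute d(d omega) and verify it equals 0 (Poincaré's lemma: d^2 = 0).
d(d omega) = 0

Step 1: d omega = sum_{i<j} (∂f_j/∂x_i - ∂f_i/∂x_j) dx_i ∧ dx_j:
  coeff of dx ∧ dy: 2*z
  coeff of dx ∧ dz: y - 1
  coeff of dy ∧ dz: -x
Step 2: Apply d again to each 2-form coefficient. The only possible 3-form in R^3 is dx ∧ dy ∧ dz, with coefficient
  ∂(coeff of dy∧dz)/∂x - ∂(coeff of dx∧dz)/∂y + ∂(coeff of dx∧dy)/∂z
  = ∂/∂x (-x) - ∂/∂y (y - 1) + ∂/∂z (2*z).
Each of these terms simplifies to sums of mixed partials that cancel in pairs. The result is 0 (by equality of mixed partials for smooth functions — Schwarz / Clairaut).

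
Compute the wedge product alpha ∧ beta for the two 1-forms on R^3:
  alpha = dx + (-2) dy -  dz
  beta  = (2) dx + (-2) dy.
alpha ∧ beta = (2) dx ∧ dy + (2) dx ∧ dz + (-2) dy ∧ dz

Distribute the wedge, using dx_i ∧ dx_j = -dx_j ∧ dx_i and dx_i ∧ dx_i = 0. For each pair (i, j) with i < j, the coefficient of dx_i ∧ dx_j in alpha ∧ beta is (alpha_i * beta_j - alpha_j * beta_i). Collecting: alpha ∧ beta = (2) dx ∧ dy + (2) dx ∧ dz + (-2) dy ∧ dz.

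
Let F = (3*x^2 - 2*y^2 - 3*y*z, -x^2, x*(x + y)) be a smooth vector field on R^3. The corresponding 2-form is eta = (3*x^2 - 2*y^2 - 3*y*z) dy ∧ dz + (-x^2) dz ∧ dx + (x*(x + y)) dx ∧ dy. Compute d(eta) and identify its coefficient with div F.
d(eta) = (6*x) dx ∧ dy ∧ dz; div F = 6*x

For a 2-form in R^3 of the form above, applying d gives a 3-form with coefficient ∂P/∂x + ∂Q/∂y + ∂R/∂z:
  ∂P/∂x = 6*x
  ∂Q/∂y = 0
  ∂R/∂z = 0
Sum = 6*x, which is exactly div F.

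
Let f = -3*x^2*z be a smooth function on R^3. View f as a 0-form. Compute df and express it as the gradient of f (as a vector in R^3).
df = (-6*x*z) dx + (0) dy + (-3*x^2) dz; grad f = (-6*x*z, 0, -3*x^2)

For a 0-form f, d f = (∂f/∂x) dx + (∂f/∂y) dy + (∂f/∂z) dz. The components of the vector representation are exactly the entries of grad f in Cartesian coordinates:
  ∂f/∂x = -6*x*z
  ∂f/∂y = 0
  ∂f/∂z = -3*x^2.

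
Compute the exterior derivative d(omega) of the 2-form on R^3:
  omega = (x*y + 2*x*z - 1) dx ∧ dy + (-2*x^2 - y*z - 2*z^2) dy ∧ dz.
d(omega) = (-2*x) dx ∧ dy ∧ dz

For a 2-form omega = sum_{i<j} g_{ij} dx_i ∧ dx_j, the exterior derivative is
  d(omega) = sum_{i<j} d(g_{ij}) ∧ dx_i ∧ dx_j = sum_{i<j, k} (∂g_{ij}/∂x_k) dx_k ∧ dx_i ∧ dx_j.
Expand each term, using dx_k ∧ dx_i ∧ dx_j = sgn(permutation) dx_{(a)} ∧ dx_{(b)} ∧ dx_{(c)} with (a < b < c) sorted:
  d(x*y + 2*x*z - 1) includes (∂/∂z)(x*y + 2*x*z - 1) dz = (2*x) dz, which multiplied by dx ∧ dy gives (2*x) dx ∧ dy ∧ dz
  d(-2*x^2 - y*z - 2*z^2) includes (∂/∂x)(-2*x^2 - y*z - 2*z^2) dx = (-4*x) dx, which multiplied by dy ∧ dz gives (-4*x) dx ∧ dy ∧ dz
Collecting like 3-forms: d(omega) = (-2*x) dx ∧ dy ∧ dz.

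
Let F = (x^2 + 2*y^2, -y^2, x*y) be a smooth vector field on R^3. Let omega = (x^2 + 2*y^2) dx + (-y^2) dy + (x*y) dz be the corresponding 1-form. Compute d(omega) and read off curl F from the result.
d(omega) = (x) dy ∧ dz + (-y) dz ∧ dx + (-4*y) dx ∧ dy; curl F = (x, -y, -4*y)

d omega = sum_{i<j} (∂f_j/∂x_i - ∂f_i/∂x_j) dx_i ∧ dx_j. Under the identification (dy ∧ dz, dz ∧ dx, dx ∧ dy) ↔ (e_x, e_y, e_z), the coefficients are exactly the components of curl F. Compute:
  ∂R/∂y - ∂Q/∂z = (x) - (0) = x
  ∂P/∂z - ∂R/∂x = (0) - (y) = -y
  ∂Q/∂x - ∂P/∂y = (0) - (4*y) = -4*y.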